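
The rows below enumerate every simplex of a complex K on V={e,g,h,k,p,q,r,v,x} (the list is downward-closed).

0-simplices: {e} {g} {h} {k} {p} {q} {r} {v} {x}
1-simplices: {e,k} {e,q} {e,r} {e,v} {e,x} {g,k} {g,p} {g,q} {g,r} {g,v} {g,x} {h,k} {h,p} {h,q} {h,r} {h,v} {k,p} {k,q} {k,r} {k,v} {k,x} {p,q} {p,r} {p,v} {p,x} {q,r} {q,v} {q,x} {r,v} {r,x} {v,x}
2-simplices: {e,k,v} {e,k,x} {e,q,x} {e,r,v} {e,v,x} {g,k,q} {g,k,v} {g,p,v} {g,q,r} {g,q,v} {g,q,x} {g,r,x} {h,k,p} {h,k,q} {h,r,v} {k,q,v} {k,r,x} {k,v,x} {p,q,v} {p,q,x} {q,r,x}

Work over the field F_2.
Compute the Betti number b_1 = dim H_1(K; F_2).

n_0=9 n_1=31 n_2=21  [Z2]
∂1: piv[ek,eq,er,ev,ex,gk,gp,hk] rk=8  ker:gq,gr,gv,gx,hp,hq,hr,hv,kp,kq,kr,kv,kx,pq,pr,pv,px,qr,qv,qx,rv,rx,vx
∂2: piv[ekv,ekx,eqx,erv,evx,gkq,gkv,gpv,gqr,gqv,gqx,grx,hkp,hkq,hrv,krx,pqv,pqx] rk=18  ker:kqv,kvx,qrx
b_1=(31−8)−18=5

b_1=5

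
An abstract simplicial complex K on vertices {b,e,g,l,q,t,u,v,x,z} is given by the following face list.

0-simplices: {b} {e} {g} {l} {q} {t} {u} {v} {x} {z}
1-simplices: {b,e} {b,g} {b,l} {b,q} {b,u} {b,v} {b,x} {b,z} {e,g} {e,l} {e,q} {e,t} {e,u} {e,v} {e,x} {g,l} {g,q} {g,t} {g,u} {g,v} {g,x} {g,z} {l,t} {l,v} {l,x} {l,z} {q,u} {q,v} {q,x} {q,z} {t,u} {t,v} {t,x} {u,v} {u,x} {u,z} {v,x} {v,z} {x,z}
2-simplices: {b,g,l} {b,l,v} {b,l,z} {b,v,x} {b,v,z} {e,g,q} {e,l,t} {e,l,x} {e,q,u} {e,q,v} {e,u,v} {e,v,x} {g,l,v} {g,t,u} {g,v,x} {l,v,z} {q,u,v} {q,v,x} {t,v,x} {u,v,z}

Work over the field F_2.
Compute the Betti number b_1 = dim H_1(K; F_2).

n_0=10 n_1=39 n_2=20  [Z2]
∂1: piv[be,bg,bl,bq,bu,bv,bx,bz,et] rk=9  ker:eg,el,eq,eu,ev,ex,gl,gq,gt,gu,gv,gx,gz,lt,lv,lx,lz,qu,qv,qx,qz,tu,tv,tx,uv,ux,uz,vx,vz,xz
∂2: piv[bgl,blv,blz,bvx,bvz,egq,elt,elx,equ,eqv,euv,evx,glv,gtu,gvx,qvx,tvx,uvz] rk=18  ker:lvz,quv
b_1=(39−9)−18=12

b_1=12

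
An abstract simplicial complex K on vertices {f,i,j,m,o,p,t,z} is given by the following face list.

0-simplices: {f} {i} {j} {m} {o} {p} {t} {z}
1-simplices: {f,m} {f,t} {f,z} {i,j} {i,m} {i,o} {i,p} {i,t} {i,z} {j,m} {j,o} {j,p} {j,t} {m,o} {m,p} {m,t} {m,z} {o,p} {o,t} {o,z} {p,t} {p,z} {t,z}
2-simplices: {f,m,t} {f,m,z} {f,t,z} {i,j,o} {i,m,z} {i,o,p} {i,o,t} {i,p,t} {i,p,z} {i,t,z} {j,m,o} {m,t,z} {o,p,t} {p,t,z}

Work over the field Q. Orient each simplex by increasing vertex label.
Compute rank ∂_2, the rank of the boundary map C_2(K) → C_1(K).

n_0=8 n_1=23 n_2=14  [Q]
∂1: piv[fm,ft,fz,ij,im,io,ip] rk=7  ker:it,iz,jm,jo,jp,jt,mo,mp,mt,mz,op,ot,oz,pt,pz,tz
∂2: piv[fmt,fmz,ftz,ijo,imz,iop,iot,ipt,ipz,itz,jmo] rk=11  ker:mtz,opt,ptz
rk∂_2=11

rank∂_2=11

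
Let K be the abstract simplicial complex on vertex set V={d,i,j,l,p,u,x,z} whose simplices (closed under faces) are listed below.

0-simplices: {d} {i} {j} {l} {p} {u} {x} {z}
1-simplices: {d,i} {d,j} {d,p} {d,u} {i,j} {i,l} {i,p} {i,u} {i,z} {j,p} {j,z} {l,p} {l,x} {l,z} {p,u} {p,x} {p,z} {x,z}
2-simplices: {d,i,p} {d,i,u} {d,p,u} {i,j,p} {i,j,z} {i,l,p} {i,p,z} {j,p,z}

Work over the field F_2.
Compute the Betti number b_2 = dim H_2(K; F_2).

b_2=1

n_0=8 n_1=18 n_2=8  [Z2]
∂1: piv[di,dj,dp,du,il,iz,lx] rk=7  ker:ij,ip,iu,jp,jz,lp,lz,pu,px,pz,xz
∂2: piv[dip,diu,dpu,ijp,ijz,ilp,ipz] rk=7  ker:jpz
b_2=(8−7)−0=1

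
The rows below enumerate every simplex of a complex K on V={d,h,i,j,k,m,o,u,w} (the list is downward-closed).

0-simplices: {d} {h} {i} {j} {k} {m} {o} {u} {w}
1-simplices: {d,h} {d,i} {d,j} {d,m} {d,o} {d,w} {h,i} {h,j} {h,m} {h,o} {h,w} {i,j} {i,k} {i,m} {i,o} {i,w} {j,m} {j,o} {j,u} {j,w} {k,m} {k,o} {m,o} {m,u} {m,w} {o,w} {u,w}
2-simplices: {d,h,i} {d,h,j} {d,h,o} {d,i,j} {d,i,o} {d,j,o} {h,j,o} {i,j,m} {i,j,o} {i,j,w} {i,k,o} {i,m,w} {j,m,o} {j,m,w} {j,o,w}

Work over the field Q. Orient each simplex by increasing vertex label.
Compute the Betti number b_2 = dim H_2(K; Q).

n_0=9 n_1=27 n_2=15  [Q]
∂1: piv[dh,di,dj,dm,do,dw,ik,ju] rk=8  ker:hi,hj,hm,ho,hw,ij,im,io,iw,jm,jo,jw,km,ko,mo,mu,mw,ow,uw
∂2: piv[dhi,dhj,dho,dij,dio,djo,ijm,ijw,iko,imw,jmo,jow] rk=12  ker:hjo,ijo,jmw
b_2=(15−12)−0=3

b_2=3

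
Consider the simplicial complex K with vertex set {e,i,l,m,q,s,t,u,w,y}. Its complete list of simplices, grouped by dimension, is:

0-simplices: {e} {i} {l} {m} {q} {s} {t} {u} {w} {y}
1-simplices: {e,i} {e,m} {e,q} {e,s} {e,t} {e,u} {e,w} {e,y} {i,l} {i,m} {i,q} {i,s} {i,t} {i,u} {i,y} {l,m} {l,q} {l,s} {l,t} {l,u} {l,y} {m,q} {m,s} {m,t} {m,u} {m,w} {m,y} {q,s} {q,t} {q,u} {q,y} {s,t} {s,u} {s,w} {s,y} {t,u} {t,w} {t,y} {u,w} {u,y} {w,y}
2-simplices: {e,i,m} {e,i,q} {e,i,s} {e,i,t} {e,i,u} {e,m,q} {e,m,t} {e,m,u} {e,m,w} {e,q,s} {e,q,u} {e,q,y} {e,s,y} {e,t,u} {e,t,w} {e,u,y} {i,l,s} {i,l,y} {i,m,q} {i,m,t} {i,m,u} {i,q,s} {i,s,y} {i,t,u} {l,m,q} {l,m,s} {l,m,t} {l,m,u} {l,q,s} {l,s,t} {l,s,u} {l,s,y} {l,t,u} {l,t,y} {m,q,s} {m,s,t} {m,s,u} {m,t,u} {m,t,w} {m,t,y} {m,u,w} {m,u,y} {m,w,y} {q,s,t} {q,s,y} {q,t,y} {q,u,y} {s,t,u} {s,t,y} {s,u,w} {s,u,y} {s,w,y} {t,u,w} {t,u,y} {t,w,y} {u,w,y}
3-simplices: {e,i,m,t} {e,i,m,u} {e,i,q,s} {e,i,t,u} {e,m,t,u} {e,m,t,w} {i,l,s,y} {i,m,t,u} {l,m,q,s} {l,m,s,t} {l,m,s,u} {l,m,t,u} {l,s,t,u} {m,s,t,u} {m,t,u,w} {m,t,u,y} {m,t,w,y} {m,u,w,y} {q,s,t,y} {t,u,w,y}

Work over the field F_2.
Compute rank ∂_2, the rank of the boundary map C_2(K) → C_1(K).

n_0=10 n_1=41 n_2=56 n_3=20  [Z2]
∂1: piv[ei,em,eq,es,et,eu,ew,ey,il] rk=9  ker:im,iq,is,it,iu,iy,lm,lq,ls,lt,lu,ly,mq,ms,mt,mu,mw,my,qs,qt,qu,qy,st,su,sw,sy,tu,tw,ty,uw,uy,wy
∂2: piv[eim,eiq,eis,eit,eiu,emq,emt,emu,emw,eqs,equ,eqy,esy,etu,etw,euy,ils,ily,isy,lmq,lms,lmt,lmu,lqs,lst,lsu,lty,mty,muw,mwy,qst,suw] rk=32  ker:imq,imt,imu,iqs,itu,lsy,ltu,mqs,mst,msu,mtu,mtw,muy,qsy,qty,quy,stu,sty,suy,swy,tuw,tuy,twy,uwy
∂3: piv[eimt,eimu,eiqs,eitu,emtu,emtw,ilsy,lmqs,lmst,lmsu,lmtu,lstu,mtuw,mtuy,mtwy,muwy,qsty] rk=17  ker:imtu,mstu,tuwy
rk∂_2=32

rank∂_2=32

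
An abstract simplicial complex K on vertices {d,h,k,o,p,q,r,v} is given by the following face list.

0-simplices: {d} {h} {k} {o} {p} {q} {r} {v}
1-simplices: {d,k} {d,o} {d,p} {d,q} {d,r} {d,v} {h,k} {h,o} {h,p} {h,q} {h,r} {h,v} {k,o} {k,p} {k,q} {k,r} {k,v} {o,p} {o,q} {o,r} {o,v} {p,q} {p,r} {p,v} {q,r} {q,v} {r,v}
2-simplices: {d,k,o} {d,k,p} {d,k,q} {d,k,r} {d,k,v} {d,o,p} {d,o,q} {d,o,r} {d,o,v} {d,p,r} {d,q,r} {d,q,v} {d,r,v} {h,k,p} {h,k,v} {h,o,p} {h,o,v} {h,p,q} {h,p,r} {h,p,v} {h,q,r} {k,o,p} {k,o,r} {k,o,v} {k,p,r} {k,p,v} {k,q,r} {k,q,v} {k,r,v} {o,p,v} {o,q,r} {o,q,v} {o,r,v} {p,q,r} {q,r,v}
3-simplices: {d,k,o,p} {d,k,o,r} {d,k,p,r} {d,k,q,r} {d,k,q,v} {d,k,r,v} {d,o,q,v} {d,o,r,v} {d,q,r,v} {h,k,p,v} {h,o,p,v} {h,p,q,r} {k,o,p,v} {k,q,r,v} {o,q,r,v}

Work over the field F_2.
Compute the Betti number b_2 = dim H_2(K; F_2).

n_0=8 n_1=27 n_2=35 n_3=15  [Z2]
∂1: piv[dk,do,dp,dq,dr,dv,hk] rk=7  ker:ho,hp,hq,hr,hv,ko,kp,kq,kr,kv,op,oq,or,ov,pq,pr,pv,qr,qv,rv
∂2: piv[dko,dkp,dkq,dkr,dkv,dop,doq,dor,dov,dpr,dqr,dqv,drv,hkp,hkv,hop,hpq,hpr,hpv,hqr] rk=20  ker:hov,kop,kor,kov,kpr,kpv,kqr,kqv,krv,opv,oqr,oqv,orv,pqr,qrv
∂3: piv[dkop,dkor,dkpr,dkqr,dkqv,dkrv,doqv,dorv,dqrv,hkpv,hopv,hpqr,kopv,oqrv] rk=14  ker:kqrv
b_2=(35−20)−14=1

b_2=1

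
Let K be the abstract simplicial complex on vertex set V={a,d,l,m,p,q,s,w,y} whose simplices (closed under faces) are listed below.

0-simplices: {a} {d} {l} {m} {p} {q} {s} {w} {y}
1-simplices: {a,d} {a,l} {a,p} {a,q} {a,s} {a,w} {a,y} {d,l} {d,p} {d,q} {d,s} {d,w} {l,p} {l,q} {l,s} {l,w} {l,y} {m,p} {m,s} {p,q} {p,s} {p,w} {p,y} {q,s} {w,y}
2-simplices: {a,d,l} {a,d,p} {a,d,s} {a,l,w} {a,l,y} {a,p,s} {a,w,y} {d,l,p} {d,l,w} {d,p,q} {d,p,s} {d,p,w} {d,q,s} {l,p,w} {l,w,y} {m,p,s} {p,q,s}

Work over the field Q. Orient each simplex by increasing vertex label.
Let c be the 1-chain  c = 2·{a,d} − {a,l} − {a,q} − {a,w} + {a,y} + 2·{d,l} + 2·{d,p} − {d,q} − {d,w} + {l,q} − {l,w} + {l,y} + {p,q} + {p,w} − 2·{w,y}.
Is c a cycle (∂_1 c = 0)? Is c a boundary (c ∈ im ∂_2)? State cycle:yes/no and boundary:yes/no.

cycle:yes boundary:no

n_0=9 n_1=25 n_2=17  [Q]
∂1: piv[ad,al,ap,aq,as,aw,ay,mp] rk=8  ker:dl,dp,dq,ds,dw,lp,lq,ls,lw,ly,ms,pq,ps,pw,py,qs,wy
∂2: piv[adl,adp,ads,alw,aly,aps,awy,dlp,dlw,dpq,dpw,dqs,mps] rk=13  ker:dps,lpw,lwy,pqs
∂1c = 0
c vs im∂2: residual ≠ 0 ⇒ not boundary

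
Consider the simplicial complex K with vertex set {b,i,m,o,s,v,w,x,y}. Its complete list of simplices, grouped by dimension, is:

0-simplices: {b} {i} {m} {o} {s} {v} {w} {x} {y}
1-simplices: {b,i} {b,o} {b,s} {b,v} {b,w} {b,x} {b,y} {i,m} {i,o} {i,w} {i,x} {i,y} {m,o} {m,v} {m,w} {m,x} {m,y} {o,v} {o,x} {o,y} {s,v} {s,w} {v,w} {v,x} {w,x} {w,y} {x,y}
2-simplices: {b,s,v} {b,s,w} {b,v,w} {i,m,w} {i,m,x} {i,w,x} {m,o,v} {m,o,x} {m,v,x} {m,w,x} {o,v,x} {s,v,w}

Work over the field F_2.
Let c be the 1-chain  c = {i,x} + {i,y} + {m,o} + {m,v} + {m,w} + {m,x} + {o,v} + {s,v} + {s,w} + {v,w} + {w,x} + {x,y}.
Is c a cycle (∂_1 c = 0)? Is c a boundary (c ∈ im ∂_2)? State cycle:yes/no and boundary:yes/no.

cycle:yes boundary:no

n_0=9 n_1=27 n_2=12  [Z2]
∂1: piv[bi,bo,bs,bv,bw,bx,by,im] rk=8  ker:io,iw,ix,iy,mo,mv,mw,mx,my,ov,ox,oy,sv,sw,vw,vx,wx,wy,xy
∂2: piv[bsv,bsw,bvw,imw,imx,iwx,mov,mox,mvx] rk=9  ker:mwx,ovx,svw
∂1c = 0
c vs im∂2: residual ≠ 0 ⇒ not boundary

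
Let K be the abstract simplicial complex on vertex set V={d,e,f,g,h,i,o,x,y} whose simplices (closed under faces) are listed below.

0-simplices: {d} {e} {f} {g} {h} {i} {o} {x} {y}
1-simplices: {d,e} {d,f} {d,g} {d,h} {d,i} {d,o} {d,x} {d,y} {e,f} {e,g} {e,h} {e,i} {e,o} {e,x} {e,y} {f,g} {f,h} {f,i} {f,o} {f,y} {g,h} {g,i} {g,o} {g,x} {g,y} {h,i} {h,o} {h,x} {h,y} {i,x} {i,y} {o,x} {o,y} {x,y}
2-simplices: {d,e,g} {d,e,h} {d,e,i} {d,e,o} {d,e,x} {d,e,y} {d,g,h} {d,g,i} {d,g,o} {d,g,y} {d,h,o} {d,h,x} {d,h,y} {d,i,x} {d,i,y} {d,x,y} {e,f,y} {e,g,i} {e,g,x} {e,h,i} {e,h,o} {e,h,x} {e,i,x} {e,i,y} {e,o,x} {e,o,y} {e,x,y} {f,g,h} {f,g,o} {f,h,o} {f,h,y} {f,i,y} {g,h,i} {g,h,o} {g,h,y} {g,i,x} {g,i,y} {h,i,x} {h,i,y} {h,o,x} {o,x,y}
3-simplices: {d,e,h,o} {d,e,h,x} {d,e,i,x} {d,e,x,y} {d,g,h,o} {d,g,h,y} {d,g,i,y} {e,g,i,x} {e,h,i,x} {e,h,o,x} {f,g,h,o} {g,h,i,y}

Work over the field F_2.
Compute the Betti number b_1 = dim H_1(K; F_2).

n_0=9 n_1=34 n_2=41 n_3=12  [Z2]
∂1: piv[de,df,dg,dh,di,do,dx,dy] rk=8  ker:ef,eg,eh,ei,eo,ex,ey,fg,fh,fi,fo,fy,gh,gi,go,gx,gy,hi,ho,hx,hy,ix,iy,ox,oy,xy
∂2: piv[deg,deh,dei,deo,dex,dey,dgh,dgi,dgo,dgy,dho,dhx,dhy,dix,diy,dxy,efy,egx,ehi,eox,eoy,fgh,fgo,fhy,fiy] rk=25  ker:egi,eho,ehx,eix,eiy,exy,fho,ghi,gho,ghy,gix,giy,hix,hiy,hox,oxy
∂3: piv[deho,dehx,deix,dexy,dgho,dghy,dgiy,egix,ehix,ehox,fgho,ghiy] rk=12
b_1=(34−8)−25=1

b_1=1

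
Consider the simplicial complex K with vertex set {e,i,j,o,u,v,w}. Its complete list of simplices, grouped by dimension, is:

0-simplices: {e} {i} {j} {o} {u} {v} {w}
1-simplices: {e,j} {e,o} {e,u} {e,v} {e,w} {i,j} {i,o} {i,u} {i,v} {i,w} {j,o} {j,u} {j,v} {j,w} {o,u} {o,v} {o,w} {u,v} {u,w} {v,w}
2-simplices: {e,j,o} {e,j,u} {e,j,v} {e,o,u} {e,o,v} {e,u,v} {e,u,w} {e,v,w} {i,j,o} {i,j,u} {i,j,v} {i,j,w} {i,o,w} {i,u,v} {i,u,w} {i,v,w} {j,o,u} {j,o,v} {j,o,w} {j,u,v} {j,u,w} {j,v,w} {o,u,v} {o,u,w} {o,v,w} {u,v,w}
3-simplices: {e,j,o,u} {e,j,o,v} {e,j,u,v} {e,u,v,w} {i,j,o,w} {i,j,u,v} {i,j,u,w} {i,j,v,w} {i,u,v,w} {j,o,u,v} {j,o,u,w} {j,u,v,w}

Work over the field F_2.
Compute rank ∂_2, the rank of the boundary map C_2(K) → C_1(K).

rank∂_2=14

n_0=7 n_1=20 n_2=26 n_3=12  [Z2]
∂1: piv[ej,eo,eu,ev,ew,ij] rk=6  ker:io,iu,iv,iw,jo,ju,jv,jw,ou,ov,ow,uv,uw,vw
∂2: piv[ejo,eju,ejv,eou,eov,euv,euw,evw,ijo,iju,ijv,ijw,iow,iuw] rk=14  ker:iuv,ivw,jou,jov,jow,juv,juw,jvw,ouv,ouw,ovw,uvw
∂3: piv[ejou,ejov,ejuv,euvw,ijow,ijuv,ijuw,ijvw,iuvw,jouv,jouw] rk=11  ker:juvw
rk∂_2=14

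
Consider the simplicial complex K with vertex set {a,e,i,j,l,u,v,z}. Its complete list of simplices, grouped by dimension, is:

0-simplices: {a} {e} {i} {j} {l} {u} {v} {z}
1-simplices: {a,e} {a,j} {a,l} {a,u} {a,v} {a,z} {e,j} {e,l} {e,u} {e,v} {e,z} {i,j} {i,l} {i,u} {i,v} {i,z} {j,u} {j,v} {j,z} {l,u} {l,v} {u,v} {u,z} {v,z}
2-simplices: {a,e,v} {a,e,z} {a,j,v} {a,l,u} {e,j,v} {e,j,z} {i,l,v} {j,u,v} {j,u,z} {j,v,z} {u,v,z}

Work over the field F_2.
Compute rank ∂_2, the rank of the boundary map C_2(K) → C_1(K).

rank∂_2=10

n_0=8 n_1=24 n_2=11  [Z2]
∂1: piv[ae,aj,al,au,av,az,ij] rk=7  ker:ej,el,eu,ev,ez,il,iu,iv,iz,ju,jv,jz,lu,lv,uv,uz,vz
∂2: piv[aev,aez,ajv,alu,ejv,ejz,ilv,juv,juz,jvz] rk=10  ker:uvz
rk∂_2=10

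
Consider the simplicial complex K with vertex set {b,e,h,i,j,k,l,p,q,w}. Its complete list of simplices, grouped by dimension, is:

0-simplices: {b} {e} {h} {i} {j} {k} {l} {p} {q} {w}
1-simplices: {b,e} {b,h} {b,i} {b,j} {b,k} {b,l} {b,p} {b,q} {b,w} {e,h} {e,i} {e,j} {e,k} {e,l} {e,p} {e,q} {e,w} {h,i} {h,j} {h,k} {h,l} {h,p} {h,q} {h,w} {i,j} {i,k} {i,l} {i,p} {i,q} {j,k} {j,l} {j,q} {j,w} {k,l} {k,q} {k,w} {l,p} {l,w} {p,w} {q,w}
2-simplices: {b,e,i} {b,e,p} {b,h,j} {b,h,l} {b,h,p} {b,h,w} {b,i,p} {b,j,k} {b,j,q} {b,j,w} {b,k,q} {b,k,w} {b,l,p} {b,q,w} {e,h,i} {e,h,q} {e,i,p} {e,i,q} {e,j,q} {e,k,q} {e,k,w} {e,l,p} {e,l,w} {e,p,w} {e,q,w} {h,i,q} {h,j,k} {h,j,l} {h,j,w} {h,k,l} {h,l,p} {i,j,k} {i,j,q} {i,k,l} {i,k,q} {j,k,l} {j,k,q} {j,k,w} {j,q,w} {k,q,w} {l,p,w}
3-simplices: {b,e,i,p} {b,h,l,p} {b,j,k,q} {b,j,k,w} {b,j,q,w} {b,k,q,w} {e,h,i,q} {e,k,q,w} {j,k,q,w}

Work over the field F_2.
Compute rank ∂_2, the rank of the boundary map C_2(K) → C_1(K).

rank∂_2=29

n_0=10 n_1=40 n_2=41 n_3=9  [Z2]
∂1: piv[be,bh,bi,bj,bk,bl,bp,bq,bw] rk=9  ker:eh,ei,ej,ek,el,ep,eq,ew,hi,hj,hk,hl,hp,hq,hw,ij,ik,il,ip,iq,jk,jl,jq,jw,kl,kq,kw,lp,lw,pw,qw
∂2: piv[bei,bep,bhj,bhl,bhp,bhw,bip,bjk,bjq,bjw,bkq,bkw,blp,bqw,ehi,ehq,eiq,ejq,ekq,ekw,elp,elw,epw,hjk,hjl,hkl,ijk,ijq,ikl] rk=29  ker:eip,eqw,hiq,hjw,hlp,ikq,jkl,jkq,jkw,jqw,kqw,lpw
∂3: piv[beip,bhlp,bjkq,bjkw,bjqw,bkqw,ehiq,ekqw] rk=8  ker:jkqw
rk∂_2=29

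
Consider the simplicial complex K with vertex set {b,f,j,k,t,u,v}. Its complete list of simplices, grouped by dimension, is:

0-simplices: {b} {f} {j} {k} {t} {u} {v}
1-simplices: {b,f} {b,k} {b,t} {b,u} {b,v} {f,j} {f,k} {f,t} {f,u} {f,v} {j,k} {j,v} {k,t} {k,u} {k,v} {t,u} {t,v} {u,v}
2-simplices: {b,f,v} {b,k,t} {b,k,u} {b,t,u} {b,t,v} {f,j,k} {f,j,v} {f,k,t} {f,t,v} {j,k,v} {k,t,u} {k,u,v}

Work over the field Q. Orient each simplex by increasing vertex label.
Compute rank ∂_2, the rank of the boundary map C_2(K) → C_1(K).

rank∂_2=11

n_0=7 n_1=18 n_2=12  [Q]
∂1: piv[bf,bk,bt,bu,bv,fj] rk=6  ker:fk,ft,fu,fv,jk,jv,kt,ku,kv,tu,tv,uv
∂2: piv[bfv,bkt,bku,btu,btv,fjk,fjv,fkt,ftv,jkv,kuv] rk=11  ker:ktu
rk∂_2=11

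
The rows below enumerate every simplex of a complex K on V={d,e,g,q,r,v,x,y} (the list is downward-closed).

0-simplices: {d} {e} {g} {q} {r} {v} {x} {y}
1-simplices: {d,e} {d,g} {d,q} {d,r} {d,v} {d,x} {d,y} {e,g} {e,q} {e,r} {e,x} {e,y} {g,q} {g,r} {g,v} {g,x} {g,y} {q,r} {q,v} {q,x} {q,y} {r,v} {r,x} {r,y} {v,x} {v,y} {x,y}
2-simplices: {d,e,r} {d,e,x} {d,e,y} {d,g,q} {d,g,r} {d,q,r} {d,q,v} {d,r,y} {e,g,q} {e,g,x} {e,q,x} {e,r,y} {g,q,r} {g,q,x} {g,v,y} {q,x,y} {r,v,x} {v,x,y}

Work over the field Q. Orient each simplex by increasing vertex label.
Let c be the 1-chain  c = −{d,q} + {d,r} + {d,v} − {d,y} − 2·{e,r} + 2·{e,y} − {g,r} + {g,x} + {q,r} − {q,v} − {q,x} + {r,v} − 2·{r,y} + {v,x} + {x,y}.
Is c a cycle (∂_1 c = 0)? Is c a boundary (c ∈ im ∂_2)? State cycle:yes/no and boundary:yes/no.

cycle:yes boundary:no

n_0=8 n_1=27 n_2=18  [Q]
∂1: piv[de,dg,dq,dr,dv,dx,dy] rk=7  ker:eg,eq,er,ex,ey,gq,gr,gv,gx,gy,qr,qv,qx,qy,rv,rx,ry,vx,vy,xy
∂2: piv[der,dex,dey,dgq,dgr,dqr,dqv,dry,egq,egx,eqx,gvy,qxy,rvx,vxy] rk=15  ker:ery,gqr,gqx
∂1c = 0
c vs im∂2: residual ≠ 0 ⇒ not boundary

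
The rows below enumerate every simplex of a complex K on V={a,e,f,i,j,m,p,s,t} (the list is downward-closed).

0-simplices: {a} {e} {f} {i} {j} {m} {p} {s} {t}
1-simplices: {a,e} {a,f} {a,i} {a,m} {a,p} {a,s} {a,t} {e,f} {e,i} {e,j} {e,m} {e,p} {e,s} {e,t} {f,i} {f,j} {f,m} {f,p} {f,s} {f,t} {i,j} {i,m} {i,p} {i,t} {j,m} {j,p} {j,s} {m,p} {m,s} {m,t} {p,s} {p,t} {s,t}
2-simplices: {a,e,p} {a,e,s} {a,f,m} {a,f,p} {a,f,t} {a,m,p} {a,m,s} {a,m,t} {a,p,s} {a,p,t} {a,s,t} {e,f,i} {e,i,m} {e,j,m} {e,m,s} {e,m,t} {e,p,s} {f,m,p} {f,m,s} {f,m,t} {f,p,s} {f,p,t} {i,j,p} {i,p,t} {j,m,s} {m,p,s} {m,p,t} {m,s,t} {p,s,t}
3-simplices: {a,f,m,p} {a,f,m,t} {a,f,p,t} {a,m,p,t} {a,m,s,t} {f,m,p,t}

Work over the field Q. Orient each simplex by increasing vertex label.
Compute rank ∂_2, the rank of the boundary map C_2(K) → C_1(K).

rank∂_2=20

n_0=9 n_1=33 n_2=29 n_3=6  [Q]
∂1: piv[ae,af,ai,am,ap,as,at,ej] rk=8  ker:ef,ei,em,ep,es,et,fi,fj,fm,fp,fs,ft,ij,im,ip,it,jm,jp,js,mp,ms,mt,ps,pt,st
∂2: piv[aep,aes,afm,afp,aft,amp,ams,amt,aps,apt,ast,efi,eim,ejm,ems,emt,fms,ijp,ipt,jms] rk=20  ker:eps,fmp,fmt,fps,fpt,mps,mpt,mst,pst
∂3: piv[afmp,afmt,afpt,ampt,amst] rk=5  ker:fmpt
rk∂_2=20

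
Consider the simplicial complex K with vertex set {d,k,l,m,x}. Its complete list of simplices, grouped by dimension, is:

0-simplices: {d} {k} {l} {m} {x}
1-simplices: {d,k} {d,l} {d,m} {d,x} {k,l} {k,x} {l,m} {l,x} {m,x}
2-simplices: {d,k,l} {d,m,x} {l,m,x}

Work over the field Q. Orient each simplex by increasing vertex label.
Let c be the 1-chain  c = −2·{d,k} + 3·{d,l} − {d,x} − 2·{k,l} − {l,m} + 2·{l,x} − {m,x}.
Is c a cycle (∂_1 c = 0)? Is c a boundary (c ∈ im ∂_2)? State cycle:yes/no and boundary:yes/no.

n_0=5 n_1=9 n_2=3  [Q]
∂1: piv[dk,dl,dm,dx] rk=4  ker:kl,kx,lm,lx,mx
∂2: piv[dkl,dmx,lmx] rk=3
∂1c = 0
c vs im∂2: residual ≠ 0 ⇒ not boundary

cycle:yes boundary:no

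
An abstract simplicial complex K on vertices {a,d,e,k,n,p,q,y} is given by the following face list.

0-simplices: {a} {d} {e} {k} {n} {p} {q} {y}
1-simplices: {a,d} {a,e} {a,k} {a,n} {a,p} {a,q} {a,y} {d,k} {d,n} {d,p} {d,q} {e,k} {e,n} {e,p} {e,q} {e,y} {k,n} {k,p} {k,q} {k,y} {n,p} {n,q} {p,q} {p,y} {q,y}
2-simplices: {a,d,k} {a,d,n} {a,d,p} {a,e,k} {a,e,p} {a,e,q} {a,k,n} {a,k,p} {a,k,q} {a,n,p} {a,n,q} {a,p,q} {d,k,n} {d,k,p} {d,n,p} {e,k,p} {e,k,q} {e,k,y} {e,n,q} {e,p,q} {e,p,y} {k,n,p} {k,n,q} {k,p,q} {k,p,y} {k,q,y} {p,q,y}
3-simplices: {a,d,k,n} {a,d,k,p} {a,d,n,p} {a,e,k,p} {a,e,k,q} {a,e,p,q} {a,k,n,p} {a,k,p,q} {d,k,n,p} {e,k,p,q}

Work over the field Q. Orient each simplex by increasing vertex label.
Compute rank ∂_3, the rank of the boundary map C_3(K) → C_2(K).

n_0=8 n_1=25 n_2=27 n_3=10  [Q]
∂1: piv[ad,ae,ak,an,ap,aq,ay] rk=7  ker:dk,dn,dp,dq,ek,en,ep,eq,ey,kn,kp,kq,ky,np,nq,pq,py,qy
∂2: piv[adk,adn,adp,aek,aep,aeq,akn,akp,akq,anp,anq,apq,eky,enq,epy,kqy] rk=16  ker:dkn,dkp,dnp,ekp,ekq,epq,knp,knq,kpq,kpy,pqy
∂3: piv[adkn,adkp,adnp,aekp,aekq,aepq,aknp,akpq] rk=8  ker:dknp,ekpq
rk∂_3=8

rank∂_3=8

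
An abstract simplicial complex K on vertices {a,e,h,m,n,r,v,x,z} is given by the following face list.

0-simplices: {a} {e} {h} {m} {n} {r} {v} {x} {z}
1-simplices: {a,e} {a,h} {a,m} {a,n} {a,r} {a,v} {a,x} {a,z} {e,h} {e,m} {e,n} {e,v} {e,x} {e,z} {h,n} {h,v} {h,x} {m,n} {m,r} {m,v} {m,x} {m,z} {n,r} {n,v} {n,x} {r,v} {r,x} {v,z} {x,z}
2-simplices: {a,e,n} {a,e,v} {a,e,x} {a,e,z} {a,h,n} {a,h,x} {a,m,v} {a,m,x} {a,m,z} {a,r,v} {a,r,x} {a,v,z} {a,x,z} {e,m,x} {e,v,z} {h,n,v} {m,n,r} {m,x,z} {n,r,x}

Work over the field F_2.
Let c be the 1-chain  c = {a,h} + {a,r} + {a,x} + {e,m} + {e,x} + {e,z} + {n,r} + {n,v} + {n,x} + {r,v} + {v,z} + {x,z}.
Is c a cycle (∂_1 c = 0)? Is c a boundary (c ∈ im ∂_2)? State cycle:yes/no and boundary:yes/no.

cycle:no boundary:no

n_0=9 n_1=29 n_2=19  [Z2]
∂1: piv[ae,ah,am,an,ar,av,ax,az] rk=8  ker:eh,em,en,ev,ex,ez,hn,hv,hx,mn,mr,mv,mx,mz,nr,nv,nx,rv,rx,vz,xz
∂2: piv[aen,aev,aex,aez,ahn,ahx,amv,amx,amz,arv,arx,avz,axz,emx,hnv,mnr,nrx] rk=17  ker:evz,mxz
∂1c = {a} + {e} + {h} + {m} + {n} + {r} + {v} + {z}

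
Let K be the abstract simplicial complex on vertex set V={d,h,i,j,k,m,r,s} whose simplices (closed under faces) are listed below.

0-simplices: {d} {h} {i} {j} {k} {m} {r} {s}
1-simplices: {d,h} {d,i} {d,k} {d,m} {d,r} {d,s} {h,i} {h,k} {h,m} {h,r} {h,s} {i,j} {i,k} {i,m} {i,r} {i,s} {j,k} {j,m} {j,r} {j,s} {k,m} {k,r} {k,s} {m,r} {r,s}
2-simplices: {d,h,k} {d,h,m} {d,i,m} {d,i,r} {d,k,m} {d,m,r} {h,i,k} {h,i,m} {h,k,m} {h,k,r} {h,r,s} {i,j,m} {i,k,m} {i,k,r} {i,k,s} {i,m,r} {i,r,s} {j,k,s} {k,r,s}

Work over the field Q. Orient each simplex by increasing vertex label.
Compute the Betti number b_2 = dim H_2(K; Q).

n_0=8 n_1=25 n_2=19  [Q]
∂1: piv[dh,di,dk,dm,dr,ds,ij] rk=7  ker:hi,hk,hm,hr,hs,ik,im,ir,is,jk,jm,jr,js,km,kr,ks,mr,rs
∂2: piv[dhk,dhm,dim,dir,dkm,dmr,hik,him,hkr,hrs,ijm,ikr,iks,irs,jks] rk=15  ker:hkm,ikm,imr,krs
b_2=(19−15)−0=4

b_2=4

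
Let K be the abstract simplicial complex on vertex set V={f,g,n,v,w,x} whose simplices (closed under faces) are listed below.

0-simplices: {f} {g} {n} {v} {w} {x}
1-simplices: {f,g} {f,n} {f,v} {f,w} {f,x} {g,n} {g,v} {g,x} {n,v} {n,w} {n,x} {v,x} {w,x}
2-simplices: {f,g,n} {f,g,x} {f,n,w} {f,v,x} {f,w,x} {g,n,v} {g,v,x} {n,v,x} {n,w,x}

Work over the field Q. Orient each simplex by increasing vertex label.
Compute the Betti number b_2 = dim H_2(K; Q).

b_2=1

n_0=6 n_1=13 n_2=9  [Q]
∂1: piv[fg,fn,fv,fw,fx] rk=5  ker:gn,gv,gx,nv,nw,nx,vx,wx
∂2: piv[fgn,fgx,fnw,fvx,fwx,gnv,gvx,nvx] rk=8  ker:nwx
b_2=(9−8)−0=1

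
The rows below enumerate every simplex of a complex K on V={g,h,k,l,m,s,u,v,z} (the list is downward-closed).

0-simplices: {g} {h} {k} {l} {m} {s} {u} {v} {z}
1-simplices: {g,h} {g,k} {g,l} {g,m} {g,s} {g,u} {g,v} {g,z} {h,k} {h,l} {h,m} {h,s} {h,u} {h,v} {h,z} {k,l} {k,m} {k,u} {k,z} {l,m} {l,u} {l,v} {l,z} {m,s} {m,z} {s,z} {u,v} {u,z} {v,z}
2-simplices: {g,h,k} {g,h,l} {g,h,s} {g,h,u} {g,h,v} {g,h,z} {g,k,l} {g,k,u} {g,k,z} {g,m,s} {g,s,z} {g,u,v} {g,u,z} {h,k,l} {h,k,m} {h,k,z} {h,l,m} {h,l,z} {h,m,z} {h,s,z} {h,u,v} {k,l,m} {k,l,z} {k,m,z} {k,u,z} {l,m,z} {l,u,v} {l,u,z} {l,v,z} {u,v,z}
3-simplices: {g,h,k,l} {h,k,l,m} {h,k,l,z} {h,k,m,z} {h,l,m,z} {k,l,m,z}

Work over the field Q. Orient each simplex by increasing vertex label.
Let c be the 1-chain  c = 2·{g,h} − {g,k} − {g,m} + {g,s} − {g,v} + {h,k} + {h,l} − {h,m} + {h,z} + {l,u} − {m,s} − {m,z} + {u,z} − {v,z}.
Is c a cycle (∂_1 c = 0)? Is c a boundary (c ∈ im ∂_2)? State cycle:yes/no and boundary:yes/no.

n_0=9 n_1=29 n_2=30 n_3=6  [Q]
∂1: piv[gh,gk,gl,gm,gs,gu,gv,gz] rk=8  ker:hk,hl,hm,hs,hu,hv,hz,kl,km,ku,kz,lm,lu,lv,lz,ms,mz,sz,uv,uz,vz
∂2: piv[ghk,ghl,ghs,ghu,ghv,ghz,gkl,gku,gkz,gms,gsz,guv,guz,hkm,hlm,hlz,hmz,luv,luz,lvz] rk=20  ker:hkl,hkz,hsz,huv,klm,klz,kmz,kuz,lmz,uvz
∂3: piv[ghkl,hklm,hklz,hkmz,hlmz] rk=5  ker:klmz
∂1c = 0
c vs im∂2: reduces to 0 ⇒ boundary

cycle:yes boundary:yes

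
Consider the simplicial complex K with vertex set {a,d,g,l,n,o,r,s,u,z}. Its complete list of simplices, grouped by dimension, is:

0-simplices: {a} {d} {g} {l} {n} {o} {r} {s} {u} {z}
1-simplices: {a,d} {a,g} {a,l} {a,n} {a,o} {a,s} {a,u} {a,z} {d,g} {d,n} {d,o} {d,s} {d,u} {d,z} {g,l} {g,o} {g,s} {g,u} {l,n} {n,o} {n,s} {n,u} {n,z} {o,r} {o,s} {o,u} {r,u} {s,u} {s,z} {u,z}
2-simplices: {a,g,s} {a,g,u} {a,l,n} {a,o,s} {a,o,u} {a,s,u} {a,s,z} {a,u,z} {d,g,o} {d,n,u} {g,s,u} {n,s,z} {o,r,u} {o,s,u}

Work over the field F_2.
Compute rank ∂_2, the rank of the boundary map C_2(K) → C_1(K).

n_0=10 n_1=30 n_2=14  [Z2]
∂1: piv[ad,ag,al,an,ao,as,au,az,or] rk=9  ker:dg,dn,do,ds,du,dz,gl,go,gs,gu,ln,no,ns,nu,nz,os,ou,ru,su,sz,uz
∂2: piv[ags,agu,aln,aos,aou,asu,asz,auz,dgo,dnu,nsz,oru] rk=12  ker:gsu,osu
rk∂_2=12

rank∂_2=12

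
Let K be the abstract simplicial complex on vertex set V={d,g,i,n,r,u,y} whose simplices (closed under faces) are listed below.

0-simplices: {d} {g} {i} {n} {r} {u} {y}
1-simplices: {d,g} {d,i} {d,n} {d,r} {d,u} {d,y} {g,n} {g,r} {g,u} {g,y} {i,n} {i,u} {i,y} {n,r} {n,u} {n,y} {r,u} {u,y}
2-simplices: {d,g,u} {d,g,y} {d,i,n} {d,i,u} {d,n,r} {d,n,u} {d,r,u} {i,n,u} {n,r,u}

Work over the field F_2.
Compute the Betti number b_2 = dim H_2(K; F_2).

b_2=2

n_0=7 n_1=18 n_2=9  [Z2]
∂1: piv[dg,di,dn,dr,du,dy] rk=6  ker:gn,gr,gu,gy,in,iu,iy,nr,nu,ny,ru,uy
∂2: piv[dgu,dgy,din,diu,dnr,dnu,dru] rk=7  ker:inu,nru
b_2=(9−7)−0=2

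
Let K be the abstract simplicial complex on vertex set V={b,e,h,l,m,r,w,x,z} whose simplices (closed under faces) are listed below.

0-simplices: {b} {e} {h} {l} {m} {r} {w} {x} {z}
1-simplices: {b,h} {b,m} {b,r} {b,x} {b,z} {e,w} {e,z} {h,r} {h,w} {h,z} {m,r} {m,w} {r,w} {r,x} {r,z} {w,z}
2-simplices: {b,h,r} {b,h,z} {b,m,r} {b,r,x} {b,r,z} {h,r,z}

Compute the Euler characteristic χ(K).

χ(K)=-1

n_0=9 n_1=16 n_2=6
χ=+9−16+6=-1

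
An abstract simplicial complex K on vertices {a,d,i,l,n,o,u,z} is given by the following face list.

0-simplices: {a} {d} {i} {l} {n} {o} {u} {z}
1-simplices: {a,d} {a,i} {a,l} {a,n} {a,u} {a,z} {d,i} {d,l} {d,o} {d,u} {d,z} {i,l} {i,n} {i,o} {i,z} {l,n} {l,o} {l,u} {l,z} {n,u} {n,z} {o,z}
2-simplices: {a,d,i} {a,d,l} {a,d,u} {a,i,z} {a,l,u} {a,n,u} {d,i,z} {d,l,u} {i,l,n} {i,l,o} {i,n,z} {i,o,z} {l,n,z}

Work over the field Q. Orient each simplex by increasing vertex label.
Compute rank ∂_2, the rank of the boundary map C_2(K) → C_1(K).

rank∂_2=12

n_0=8 n_1=22 n_2=13  [Q]
∂1: piv[ad,ai,al,an,au,az,do] rk=7  ker:di,dl,du,dz,il,in,io,iz,ln,lo,lu,lz,nu,nz,oz
∂2: piv[adi,adl,adu,aiz,alu,anu,diz,iln,ilo,inz,ioz,lnz] rk=12  ker:dlu
rk∂_2=12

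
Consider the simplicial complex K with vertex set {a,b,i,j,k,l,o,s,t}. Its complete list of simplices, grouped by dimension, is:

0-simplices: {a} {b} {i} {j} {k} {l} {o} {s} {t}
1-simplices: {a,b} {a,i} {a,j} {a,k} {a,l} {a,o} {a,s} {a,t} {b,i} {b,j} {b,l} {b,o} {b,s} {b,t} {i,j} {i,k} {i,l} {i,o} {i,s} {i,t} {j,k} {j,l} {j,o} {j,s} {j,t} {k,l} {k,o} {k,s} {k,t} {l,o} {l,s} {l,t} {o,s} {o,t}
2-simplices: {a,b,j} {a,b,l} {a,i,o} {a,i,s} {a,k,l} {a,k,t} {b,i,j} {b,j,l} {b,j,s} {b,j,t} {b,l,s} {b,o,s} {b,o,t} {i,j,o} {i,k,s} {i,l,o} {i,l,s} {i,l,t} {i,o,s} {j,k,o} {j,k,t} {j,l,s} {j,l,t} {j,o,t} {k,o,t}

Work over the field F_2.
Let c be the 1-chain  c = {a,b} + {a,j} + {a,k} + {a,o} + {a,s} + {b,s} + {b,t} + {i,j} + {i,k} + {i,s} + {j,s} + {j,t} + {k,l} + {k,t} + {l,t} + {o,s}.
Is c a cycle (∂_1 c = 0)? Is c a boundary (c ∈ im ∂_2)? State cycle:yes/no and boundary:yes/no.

cycle:no boundary:no

n_0=9 n_1=34 n_2=25  [Z2]
∂1: piv[ab,ai,aj,ak,al,ao,as,at] rk=8  ker:bi,bj,bl,bo,bs,bt,ij,ik,il,io,is,it,jk,jl,jo,js,jt,kl,ko,ks,kt,lo,ls,lt,os,ot
∂2: piv[abj,abl,aio,ais,akl,akt,bij,bjl,bjs,bjt,bls,bos,bot,ijo,iks,ilo,ils,ilt,ios,jko,jkt,jlt,jot] rk=23  ker:jls,kot
∂1c = {a} + {b} + {i} + {s}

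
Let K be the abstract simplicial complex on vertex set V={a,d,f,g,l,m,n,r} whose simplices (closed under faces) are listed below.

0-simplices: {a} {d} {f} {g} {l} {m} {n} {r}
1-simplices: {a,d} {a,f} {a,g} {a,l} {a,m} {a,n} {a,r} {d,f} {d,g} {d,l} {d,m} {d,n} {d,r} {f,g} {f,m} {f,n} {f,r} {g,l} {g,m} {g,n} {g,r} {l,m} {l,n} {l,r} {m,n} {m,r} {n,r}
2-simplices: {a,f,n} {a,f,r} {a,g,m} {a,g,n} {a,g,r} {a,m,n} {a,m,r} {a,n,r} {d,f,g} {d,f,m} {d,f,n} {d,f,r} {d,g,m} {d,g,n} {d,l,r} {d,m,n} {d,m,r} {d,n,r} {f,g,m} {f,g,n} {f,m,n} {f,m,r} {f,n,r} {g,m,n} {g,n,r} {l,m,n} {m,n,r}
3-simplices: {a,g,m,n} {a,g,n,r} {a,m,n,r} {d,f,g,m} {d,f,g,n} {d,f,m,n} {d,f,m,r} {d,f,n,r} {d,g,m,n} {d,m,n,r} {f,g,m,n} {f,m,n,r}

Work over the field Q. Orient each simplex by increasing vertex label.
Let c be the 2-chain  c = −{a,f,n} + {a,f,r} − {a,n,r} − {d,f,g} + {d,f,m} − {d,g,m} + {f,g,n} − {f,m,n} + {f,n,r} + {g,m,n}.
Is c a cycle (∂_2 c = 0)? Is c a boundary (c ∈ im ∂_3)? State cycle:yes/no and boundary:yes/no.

n_0=8 n_1=27 n_2=27 n_3=12  [Q]
∂1: piv[ad,af,ag,al,am,an,ar] rk=7  ker:df,dg,dl,dm,dn,dr,fg,fm,fn,fr,gl,gm,gn,gr,lm,ln,lr,mn,mr,nr
∂2: piv[afn,afr,agm,agn,agr,amn,amr,anr,dfg,dfm,dfn,dfr,dgm,dgn,dlr,lmn] rk=16  ker:dmn,dmr,dnr,fgm,fgn,fmn,fmr,fnr,gmn,gnr,mnr
∂3: piv[agmn,agnr,amnr,dfgm,dfgn,dfmn,dfmr,dfnr,dgmn,dmnr] rk=10  ker:fgmn,fmnr
∂2c = 0
c vs im∂3: residual ≠ 0 ⇒ not boundary

cycle:yes boundary:no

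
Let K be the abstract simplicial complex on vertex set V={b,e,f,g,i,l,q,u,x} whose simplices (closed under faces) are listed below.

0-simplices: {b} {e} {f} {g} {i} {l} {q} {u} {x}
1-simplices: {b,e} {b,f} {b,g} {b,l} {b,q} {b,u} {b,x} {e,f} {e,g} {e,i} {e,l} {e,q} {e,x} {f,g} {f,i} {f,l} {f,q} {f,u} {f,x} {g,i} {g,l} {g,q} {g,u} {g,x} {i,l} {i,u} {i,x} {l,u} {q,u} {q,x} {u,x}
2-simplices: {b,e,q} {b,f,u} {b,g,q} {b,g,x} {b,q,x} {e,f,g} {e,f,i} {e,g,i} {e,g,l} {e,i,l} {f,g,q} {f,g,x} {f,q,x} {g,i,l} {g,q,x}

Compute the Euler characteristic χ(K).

χ(K)=-7

n_0=9 n_1=31 n_2=15
χ=+9−31+15=-7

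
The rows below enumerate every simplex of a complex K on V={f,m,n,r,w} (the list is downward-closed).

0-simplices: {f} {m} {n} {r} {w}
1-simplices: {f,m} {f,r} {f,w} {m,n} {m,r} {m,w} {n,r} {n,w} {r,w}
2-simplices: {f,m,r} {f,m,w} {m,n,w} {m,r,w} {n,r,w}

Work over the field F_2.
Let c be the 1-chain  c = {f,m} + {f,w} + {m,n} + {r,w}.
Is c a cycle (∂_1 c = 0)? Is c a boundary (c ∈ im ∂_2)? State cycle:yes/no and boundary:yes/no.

n_0=5 n_1=9 n_2=5  [Z2]
∂1: piv[fm,fr,fw,mn] rk=4  ker:mr,mw,nr,nw,rw
∂2: piv[fmr,fmw,mnw,mrw,nrw] rk=5
∂1c = {n} + {r}

cycle:no boundary:no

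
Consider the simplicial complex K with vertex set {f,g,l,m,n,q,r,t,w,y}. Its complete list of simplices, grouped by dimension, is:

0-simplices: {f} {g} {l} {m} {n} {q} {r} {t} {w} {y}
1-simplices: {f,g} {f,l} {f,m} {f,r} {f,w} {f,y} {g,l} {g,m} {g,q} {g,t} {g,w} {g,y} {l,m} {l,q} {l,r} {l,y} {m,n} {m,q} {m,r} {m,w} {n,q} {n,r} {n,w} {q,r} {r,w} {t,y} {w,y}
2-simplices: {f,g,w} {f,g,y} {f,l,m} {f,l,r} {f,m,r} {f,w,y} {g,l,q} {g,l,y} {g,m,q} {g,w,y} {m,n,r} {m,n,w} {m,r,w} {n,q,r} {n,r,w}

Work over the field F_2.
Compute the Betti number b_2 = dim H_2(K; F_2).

n_0=10 n_1=27 n_2=15  [Z2]
∂1: piv[fg,fl,fm,fr,fw,fy,gq,gt,mn] rk=9  ker:gl,gm,gw,gy,lm,lq,lr,ly,mq,mr,mw,nq,nr,nw,qr,rw,ty,wy
∂2: piv[fgw,fgy,flm,flr,fmr,fwy,glq,gly,gmq,mnr,mnw,mrw,nqr] rk=13  ker:gwy,nrw
b_2=(15−13)−0=2

b_2=2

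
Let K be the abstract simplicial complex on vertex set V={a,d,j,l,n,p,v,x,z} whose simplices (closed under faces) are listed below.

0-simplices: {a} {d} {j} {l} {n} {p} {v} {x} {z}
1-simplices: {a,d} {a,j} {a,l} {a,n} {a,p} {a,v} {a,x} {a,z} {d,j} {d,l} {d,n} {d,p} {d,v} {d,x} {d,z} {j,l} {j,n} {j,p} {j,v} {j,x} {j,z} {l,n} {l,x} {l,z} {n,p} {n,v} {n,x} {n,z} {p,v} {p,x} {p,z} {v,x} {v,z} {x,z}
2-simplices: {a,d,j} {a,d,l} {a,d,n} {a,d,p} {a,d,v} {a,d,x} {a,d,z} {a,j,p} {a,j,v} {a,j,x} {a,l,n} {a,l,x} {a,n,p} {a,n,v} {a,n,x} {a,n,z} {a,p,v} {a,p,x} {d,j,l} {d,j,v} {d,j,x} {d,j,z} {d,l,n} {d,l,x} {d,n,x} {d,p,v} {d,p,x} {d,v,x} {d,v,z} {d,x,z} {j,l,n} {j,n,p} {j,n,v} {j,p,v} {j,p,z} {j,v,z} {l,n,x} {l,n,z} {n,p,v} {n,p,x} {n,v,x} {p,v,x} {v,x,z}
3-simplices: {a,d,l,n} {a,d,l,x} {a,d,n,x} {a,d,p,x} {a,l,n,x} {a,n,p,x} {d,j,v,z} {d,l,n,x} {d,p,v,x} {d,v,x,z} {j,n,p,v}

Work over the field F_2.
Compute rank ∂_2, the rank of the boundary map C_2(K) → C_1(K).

n_0=9 n_1=34 n_2=43 n_3=11  [Z2]
∂1: piv[ad,aj,al,an,ap,av,ax,az] rk=8  ker:dj,dl,dn,dp,dv,dx,dz,jl,jn,jp,jv,jx,jz,ln,lx,lz,np,nv,nx,nz,pv,px,pz,vx,vz,xz
∂2: piv[adj,adl,adn,adp,adv,adx,adz,ajp,ajv,ajx,aln,alx,anp,anv,anx,anz,apv,apx,djl,djz,dvx,dvz,dxz,jln,jpz,lnz] rk=26  ker:djv,djx,dln,dlx,dnx,dpv,dpx,jnp,jnv,jpv,jvz,lnx,npv,npx,nvx,pvx,vxz
∂3: piv[adln,adlx,adnx,adpx,alnx,anpx,djvz,dpvx,dvxz,jnpv] rk=10  ker:dlnx
rk∂_2=26

rank∂_2=26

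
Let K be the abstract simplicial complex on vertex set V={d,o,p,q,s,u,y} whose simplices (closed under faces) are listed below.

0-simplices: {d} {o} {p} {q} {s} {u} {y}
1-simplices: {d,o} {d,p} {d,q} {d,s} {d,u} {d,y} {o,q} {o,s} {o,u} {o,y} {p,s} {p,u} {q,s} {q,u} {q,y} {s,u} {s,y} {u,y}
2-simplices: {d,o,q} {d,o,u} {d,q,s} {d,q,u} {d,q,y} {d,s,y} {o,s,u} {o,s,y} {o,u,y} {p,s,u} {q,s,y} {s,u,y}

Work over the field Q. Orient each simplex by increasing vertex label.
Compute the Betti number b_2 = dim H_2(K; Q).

b_2=2

n_0=7 n_1=18 n_2=12  [Q]
∂1: piv[do,dp,dq,ds,du,dy] rk=6  ker:oq,os,ou,oy,ps,pu,qs,qu,qy,su,sy,uy
∂2: piv[doq,dou,dqs,dqu,dqy,dsy,osu,osy,ouy,psu] rk=10  ker:qsy,suy
b_2=(12−10)−0=2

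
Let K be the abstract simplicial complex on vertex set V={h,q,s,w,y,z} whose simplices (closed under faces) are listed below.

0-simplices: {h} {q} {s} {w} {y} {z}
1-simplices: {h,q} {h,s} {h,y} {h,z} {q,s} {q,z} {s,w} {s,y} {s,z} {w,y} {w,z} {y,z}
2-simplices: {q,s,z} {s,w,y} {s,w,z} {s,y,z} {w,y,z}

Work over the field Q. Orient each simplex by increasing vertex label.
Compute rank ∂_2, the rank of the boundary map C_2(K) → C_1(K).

rank∂_2=4

n_0=6 n_1=12 n_2=5  [Q]
∂1: piv[hq,hs,hy,hz,sw] rk=5  ker:qs,qz,sy,sz,wy,wz,yz
∂2: piv[qsz,swy,swz,syz] rk=4  ker:wyz
rk∂_2=4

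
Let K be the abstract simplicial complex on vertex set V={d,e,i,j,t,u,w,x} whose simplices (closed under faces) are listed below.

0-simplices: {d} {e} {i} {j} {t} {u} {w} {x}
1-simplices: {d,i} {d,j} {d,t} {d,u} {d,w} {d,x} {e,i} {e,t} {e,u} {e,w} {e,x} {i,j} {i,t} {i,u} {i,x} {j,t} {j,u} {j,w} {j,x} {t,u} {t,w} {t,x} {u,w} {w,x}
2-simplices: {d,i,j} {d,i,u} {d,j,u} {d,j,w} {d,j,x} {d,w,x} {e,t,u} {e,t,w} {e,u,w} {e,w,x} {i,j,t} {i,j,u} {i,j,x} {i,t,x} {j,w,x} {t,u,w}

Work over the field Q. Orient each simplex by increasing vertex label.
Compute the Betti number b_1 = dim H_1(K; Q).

b_1=4

n_0=8 n_1=24 n_2=16  [Q]
∂1: piv[di,dj,dt,du,dw,dx,ei] rk=7  ker:et,eu,ew,ex,ij,it,iu,ix,jt,ju,jw,jx,tu,tw,tx,uw,wx
∂2: piv[dij,diu,dju,djw,djx,dwx,etu,etw,euw,ewx,ijt,ijx,itx] rk=13  ker:iju,jwx,tuw
b_1=(24−7)−13=4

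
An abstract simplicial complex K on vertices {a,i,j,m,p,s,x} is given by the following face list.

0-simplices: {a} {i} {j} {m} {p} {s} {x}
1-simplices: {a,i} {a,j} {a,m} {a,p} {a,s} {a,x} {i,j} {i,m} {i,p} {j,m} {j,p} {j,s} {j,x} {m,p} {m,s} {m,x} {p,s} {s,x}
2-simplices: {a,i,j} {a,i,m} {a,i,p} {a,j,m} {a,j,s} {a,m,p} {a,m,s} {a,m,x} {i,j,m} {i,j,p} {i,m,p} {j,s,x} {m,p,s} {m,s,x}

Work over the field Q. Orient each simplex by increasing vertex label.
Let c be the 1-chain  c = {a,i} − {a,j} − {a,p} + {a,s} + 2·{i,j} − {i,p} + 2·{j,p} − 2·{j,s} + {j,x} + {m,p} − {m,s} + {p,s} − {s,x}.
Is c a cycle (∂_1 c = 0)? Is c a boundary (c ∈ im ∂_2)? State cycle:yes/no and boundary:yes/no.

cycle:yes boundary:yes

n_0=7 n_1=18 n_2=14  [Q]
∂1: piv[ai,aj,am,ap,as,ax] rk=6  ker:ij,im,ip,jm,jp,js,jx,mp,ms,mx,ps,sx
∂2: piv[aij,aim,aip,ajm,ajs,amp,ams,amx,ijp,jsx,mps,msx] rk=12  ker:ijm,imp
∂1c = 0
c vs im∂2: reduces to 0 ⇒ boundary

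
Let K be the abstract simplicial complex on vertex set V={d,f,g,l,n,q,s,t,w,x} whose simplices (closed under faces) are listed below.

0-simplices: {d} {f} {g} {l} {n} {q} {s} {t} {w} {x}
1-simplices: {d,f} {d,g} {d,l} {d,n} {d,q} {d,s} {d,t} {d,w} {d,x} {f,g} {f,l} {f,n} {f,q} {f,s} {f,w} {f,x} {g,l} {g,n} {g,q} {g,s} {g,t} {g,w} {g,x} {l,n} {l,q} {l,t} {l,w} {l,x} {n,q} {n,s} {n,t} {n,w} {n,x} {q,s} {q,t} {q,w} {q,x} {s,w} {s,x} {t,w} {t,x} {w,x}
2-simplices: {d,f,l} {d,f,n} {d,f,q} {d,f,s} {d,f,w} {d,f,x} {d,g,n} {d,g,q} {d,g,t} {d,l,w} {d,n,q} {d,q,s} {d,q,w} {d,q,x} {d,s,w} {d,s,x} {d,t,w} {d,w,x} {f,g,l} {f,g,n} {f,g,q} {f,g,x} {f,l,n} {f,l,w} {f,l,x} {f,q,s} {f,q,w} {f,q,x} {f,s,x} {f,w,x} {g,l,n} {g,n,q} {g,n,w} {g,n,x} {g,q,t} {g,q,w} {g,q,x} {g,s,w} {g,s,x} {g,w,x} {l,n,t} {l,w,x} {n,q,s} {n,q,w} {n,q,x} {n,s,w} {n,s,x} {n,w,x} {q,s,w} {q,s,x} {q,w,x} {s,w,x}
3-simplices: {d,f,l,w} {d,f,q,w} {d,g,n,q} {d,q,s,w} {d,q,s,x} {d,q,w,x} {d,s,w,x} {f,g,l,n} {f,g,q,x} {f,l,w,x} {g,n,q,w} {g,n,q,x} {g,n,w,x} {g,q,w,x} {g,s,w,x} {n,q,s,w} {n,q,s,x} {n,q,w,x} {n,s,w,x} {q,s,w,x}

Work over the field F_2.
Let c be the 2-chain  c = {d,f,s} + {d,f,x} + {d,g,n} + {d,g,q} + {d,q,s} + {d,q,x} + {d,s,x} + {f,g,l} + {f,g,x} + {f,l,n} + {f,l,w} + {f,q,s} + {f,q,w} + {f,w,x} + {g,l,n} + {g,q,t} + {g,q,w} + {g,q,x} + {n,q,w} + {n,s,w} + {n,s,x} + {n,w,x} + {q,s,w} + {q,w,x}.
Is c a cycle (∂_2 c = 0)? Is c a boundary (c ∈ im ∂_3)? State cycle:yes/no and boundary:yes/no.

n_0=10 n_1=42 n_2=52 n_3=20  [Z2]
∂1: piv[df,dg,dl,dn,dq,ds,dt,dw,dx] rk=9  ker:fg,fl,fn,fq,fs,fw,fx,gl,gn,gq,gs,gt,gw,gx,ln,lq,lt,lw,lx,nq,ns,nt,nw,nx,qs,qt,qw,qx,sw,sx,tw,tx,wx
∂2: piv[dfl,dfn,dfq,dfs,dfw,dfx,dgn,dgq,dgt,dlw,dnq,dqs,dqw,dqx,dsw,dsx,dtw,dwx,fgl,fgn,fgx,fln,flx,gnw,gnx,gqt,gqw,gsw,lnt,nqs] rk=30  ker:fgq,flw,fqs,fqw,fqx,fsx,fwx,gln,gnq,gqx,gsx,gwx,lwx,nqw,nqx,nsw,nsx,nwx,qsw,qsx,qwx,swx
∂3: piv[dflw,dfqw,dgnq,dqsw,dqsx,dqwx,dswx,fgln,fgqx,flwx,gnqw,gnqx,gnwx,gqwx,gswx,nqsw,nqsx] rk=17  ker:nqwx,nswx,qswx
∂2c = {d,n} + {d,q} + {d,s} + {d,x} + {f,l} + {f,n} + {f,w} + {f,x} + {g,t} + {g,w} + {l,w} + {n,q} + {n,w} + {q,s} + {q,t} + {q,w} + {q,x} + {w,x}

cycle:no boundary:no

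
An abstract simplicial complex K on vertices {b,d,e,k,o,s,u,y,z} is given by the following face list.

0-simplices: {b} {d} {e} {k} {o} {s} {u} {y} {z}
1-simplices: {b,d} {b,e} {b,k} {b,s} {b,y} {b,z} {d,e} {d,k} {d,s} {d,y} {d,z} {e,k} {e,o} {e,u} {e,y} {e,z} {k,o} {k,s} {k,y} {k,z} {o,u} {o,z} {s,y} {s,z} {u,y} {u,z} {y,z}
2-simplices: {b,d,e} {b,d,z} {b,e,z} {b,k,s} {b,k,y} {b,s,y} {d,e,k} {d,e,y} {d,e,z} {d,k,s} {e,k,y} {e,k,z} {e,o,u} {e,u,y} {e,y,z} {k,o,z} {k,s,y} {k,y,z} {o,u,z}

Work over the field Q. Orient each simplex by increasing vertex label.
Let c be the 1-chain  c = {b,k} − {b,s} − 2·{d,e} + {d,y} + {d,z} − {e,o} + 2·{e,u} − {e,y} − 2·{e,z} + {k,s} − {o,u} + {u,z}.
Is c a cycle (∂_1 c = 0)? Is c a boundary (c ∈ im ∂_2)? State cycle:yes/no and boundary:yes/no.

n_0=9 n_1=27 n_2=19  [Q]
∂1: piv[bd,be,bk,bs,by,bz,eo,eu] rk=8  ker:de,dk,ds,dy,dz,ek,ey,ez,ko,ks,ky,kz,ou,oz,sy,sz,uy,uz,yz
∂2: piv[bde,bdz,bez,bks,bky,bsy,dek,dey,dks,eky,ekz,eou,euy,eyz,koz,ouz] rk=16  ker:dez,ksy,kyz
∂1c = 0
c vs im∂2: residual ≠ 0 ⇒ not boundary

cycle:yes boundary:no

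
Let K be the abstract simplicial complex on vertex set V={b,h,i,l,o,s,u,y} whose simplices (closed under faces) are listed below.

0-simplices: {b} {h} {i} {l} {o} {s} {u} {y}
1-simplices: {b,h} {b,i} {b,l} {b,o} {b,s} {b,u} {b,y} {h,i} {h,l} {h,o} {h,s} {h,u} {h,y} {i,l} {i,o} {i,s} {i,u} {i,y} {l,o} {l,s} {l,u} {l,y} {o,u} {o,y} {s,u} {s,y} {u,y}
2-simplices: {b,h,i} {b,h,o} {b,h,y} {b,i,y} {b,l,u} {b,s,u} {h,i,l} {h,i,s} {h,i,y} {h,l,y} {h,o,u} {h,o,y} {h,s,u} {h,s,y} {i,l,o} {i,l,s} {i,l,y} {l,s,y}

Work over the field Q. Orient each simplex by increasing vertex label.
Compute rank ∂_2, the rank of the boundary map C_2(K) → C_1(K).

rank∂_2=15

n_0=8 n_1=27 n_2=18  [Q]
∂1: piv[bh,bi,bl,bo,bs,bu,by] rk=7  ker:hi,hl,ho,hs,hu,hy,il,io,is,iu,iy,lo,ls,lu,ly,ou,oy,su,sy,uy
∂2: piv[bhi,bho,bhy,biy,blu,bsu,hil,his,hly,hou,hoy,hsu,hsy,ilo,ils] rk=15  ker:hiy,ily,lsy
rk∂_2=15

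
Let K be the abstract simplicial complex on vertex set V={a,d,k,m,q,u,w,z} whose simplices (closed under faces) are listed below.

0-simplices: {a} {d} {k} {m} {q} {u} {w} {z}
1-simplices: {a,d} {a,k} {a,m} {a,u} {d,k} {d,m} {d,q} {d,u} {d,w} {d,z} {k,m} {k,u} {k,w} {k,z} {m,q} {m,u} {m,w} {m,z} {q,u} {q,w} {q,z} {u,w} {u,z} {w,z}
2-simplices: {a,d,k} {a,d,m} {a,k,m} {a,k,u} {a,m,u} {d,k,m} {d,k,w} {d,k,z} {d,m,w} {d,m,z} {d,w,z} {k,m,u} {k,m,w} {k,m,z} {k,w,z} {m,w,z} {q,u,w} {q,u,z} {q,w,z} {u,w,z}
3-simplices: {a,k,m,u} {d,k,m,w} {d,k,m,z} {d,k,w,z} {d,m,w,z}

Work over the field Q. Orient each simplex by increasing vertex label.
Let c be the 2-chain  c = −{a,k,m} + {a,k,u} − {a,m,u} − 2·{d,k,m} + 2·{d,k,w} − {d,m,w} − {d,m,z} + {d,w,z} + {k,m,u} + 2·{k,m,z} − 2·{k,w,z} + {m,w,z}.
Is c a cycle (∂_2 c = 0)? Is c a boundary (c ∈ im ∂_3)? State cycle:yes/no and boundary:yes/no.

cycle:yes boundary:yes

n_0=8 n_1=24 n_2=20 n_3=5  [Q]
∂1: piv[ad,ak,am,au,dq,dw,dz] rk=7  ker:dk,dm,du,km,ku,kw,kz,mq,mu,mw,mz,qu,qw,qz,uw,uz,wz
∂2: piv[adk,adm,akm,aku,amu,dkw,dkz,dmw,dmz,dwz,quw,quz,qwz] rk=13  ker:dkm,kmu,kmw,kmz,kwz,mwz,uwz
∂3: piv[akmu,dkmw,dkmz,dkwz,dmwz] rk=5
∂2c = 0
c vs im∂3: reduces to 0 ⇒ boundary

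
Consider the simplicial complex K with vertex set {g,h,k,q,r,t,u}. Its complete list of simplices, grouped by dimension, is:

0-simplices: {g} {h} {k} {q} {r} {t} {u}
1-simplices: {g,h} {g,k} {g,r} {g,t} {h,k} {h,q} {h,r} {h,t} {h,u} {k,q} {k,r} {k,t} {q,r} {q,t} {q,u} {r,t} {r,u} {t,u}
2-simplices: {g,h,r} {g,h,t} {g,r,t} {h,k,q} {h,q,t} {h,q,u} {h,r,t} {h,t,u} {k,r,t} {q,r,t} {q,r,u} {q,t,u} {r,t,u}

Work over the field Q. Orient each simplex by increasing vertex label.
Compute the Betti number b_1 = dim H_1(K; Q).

b_1=2

n_0=7 n_1=18 n_2=13  [Q]
∂1: piv[gh,gk,gr,gt,hq,hu] rk=6  ker:hk,hr,ht,kq,kr,kt,qr,qt,qu,rt,ru,tu
∂2: piv[ghr,ght,grt,hkq,hqt,hqu,htu,krt,qrt,qru] rk=10  ker:hrt,qtu,rtu
b_1=(18−6)−10=2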